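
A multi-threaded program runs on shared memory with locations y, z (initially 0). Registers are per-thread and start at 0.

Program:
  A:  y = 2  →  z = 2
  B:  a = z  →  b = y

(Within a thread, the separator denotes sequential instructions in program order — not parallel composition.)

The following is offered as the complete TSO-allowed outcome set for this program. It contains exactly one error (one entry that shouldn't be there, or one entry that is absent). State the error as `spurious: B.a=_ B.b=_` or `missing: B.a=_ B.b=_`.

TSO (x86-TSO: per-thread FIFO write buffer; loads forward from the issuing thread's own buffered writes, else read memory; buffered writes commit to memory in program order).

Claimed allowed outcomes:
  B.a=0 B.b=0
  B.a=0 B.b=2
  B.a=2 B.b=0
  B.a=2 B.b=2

outcome vector order: (B.a,B.b)
TSO: 3 outcomes — {(0,0); (0,2); (2,2)}
claimed∖TSO = {(2,0)}

spurious: B.a=2 B.b=0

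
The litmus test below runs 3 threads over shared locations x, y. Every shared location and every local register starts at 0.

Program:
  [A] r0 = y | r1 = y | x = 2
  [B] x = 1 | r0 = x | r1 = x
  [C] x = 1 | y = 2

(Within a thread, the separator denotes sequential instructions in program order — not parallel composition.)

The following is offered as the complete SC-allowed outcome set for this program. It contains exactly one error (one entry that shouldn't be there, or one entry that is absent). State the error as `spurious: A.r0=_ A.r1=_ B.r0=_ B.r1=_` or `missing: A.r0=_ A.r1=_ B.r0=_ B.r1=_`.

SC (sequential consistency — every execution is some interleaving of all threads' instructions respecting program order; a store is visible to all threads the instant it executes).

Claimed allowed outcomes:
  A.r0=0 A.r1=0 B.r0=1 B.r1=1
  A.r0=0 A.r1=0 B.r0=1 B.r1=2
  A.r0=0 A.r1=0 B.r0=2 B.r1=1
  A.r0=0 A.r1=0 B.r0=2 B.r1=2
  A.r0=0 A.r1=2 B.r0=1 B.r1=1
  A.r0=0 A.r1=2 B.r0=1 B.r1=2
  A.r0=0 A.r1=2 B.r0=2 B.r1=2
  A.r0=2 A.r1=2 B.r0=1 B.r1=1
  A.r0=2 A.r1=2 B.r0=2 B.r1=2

outcome vector order: (A.r0,A.r1,B.r0,B.r1)
under SC → (0,0,1,1) (0,0,1,2) (0,0,2,1) (0,0,2,2) (0,2,1,1) (0,2,1,2) (0,2,2,2) (2,2,1,1) (2,2,1,2) (2,2,2,2)
SC∖claimed = {(2,2,1,2)}

missing: A.r0=2 A.r1=2 B.r0=1 B.r1=2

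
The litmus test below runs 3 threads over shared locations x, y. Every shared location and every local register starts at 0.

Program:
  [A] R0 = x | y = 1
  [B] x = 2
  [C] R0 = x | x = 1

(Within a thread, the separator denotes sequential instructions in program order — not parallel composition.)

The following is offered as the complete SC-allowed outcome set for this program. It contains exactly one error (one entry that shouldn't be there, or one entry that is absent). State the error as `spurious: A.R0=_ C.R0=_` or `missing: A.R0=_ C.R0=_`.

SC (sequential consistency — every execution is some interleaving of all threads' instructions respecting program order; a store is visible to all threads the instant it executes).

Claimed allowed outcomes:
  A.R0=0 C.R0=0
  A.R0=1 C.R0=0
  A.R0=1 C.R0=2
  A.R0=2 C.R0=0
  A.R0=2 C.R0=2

outcome vector order: (A.R0,C.R0)
SC: 6 outcomes — {(0,0) (0,2) (1,0) (1,2) (2,0) (2,2)}
SC∖claimed = {(0,2)}

missing: A.R0=0 C.R0=2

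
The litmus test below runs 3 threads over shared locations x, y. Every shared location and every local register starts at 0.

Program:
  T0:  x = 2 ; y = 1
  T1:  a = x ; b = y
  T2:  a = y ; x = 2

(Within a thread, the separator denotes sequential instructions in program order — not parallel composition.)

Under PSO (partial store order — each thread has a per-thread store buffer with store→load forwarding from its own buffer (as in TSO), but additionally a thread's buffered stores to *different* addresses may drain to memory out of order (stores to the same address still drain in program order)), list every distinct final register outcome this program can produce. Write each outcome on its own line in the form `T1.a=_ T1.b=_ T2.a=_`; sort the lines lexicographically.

T1.a=0 T1.b=0 T2.a=0
T1.a=0 T1.b=0 T2.a=1
T1.a=0 T1.b=1 T2.a=0
T1.a=0 T1.b=1 T2.a=1
T1.a=2 T1.b=0 T2.a=0
T1.a=2 T1.b=0 T2.a=1
T1.a=2 T1.b=1 T2.a=0
T1.a=2 T1.b=1 T2.a=1

outcome vector order: (T1.a,T1.b,T2.a)
|PSO outcomes| = 8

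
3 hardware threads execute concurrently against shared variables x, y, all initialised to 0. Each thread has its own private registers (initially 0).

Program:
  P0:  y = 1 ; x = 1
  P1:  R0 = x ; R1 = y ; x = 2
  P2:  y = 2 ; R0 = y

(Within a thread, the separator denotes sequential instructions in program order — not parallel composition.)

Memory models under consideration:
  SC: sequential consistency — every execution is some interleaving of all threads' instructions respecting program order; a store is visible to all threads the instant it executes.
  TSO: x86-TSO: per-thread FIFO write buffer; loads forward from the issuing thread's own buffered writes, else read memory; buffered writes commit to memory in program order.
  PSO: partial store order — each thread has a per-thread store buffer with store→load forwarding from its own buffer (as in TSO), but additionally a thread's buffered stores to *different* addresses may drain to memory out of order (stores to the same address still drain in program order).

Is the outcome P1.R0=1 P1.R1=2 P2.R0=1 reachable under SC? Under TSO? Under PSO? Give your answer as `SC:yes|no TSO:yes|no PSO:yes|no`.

SC:no TSO:no PSO:yes

outcome vector order: (P1.R0,P1.R1,P2.R0)
[SC] allowed = {0/0/1; 0/0/2; 0/1/1; 0/1/2; 0/2/1; 0/2/2; 1/1/1; 1/1/2; 1/2/2}
[TSO] allowed = {0/0/1; 0/0/2; 0/1/1; 0/1/2; 0/2/1; 0/2/2; 1/1/1; 1/1/2; 1/2/2}
[PSO] allowed = {0/0/1; 0/0/2; 0/1/1; 0/1/2; 0/2/1; 0/2/2; 1/0/1; 1/0/2; 1/1/1; 1/1/2; 1/2/1; 1/2/2}
target 1/2/1 ∈ {PSO}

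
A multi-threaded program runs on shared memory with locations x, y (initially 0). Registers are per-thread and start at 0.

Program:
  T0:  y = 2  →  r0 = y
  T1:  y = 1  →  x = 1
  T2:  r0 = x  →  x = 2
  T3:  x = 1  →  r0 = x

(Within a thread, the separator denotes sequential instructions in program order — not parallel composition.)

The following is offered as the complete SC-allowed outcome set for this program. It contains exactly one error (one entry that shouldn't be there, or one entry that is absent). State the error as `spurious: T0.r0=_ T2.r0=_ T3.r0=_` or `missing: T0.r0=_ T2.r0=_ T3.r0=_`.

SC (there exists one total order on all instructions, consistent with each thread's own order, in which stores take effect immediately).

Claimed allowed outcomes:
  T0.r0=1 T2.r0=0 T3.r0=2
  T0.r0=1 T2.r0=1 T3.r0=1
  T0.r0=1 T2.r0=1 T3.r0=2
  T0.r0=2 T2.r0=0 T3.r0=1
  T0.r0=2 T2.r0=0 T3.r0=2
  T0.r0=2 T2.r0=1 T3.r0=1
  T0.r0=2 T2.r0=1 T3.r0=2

missing: T0.r0=1 T2.r0=0 T3.r0=1

outcome vector order: (T0.r0,T2.r0,T3.r0)
under SC → <1 0 1>; <1 0 2>; <1 1 1>; <1 1 2>; <2 0 1>; <2 0 2>; <2 1 1>; <2 1 2>
SC∖claimed = {<1 0 1>}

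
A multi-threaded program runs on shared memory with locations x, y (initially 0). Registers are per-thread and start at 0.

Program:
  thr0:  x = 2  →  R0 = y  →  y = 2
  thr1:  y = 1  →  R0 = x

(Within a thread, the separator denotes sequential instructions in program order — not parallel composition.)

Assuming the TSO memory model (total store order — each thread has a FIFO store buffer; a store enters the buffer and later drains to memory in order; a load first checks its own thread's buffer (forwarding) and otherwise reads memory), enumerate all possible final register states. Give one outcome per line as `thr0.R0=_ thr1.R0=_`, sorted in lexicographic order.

outcome vector order: (thr0.R0,thr1.R0)
|TSO outcomes| = 4

thr0.R0=0 thr1.R0=0
thr0.R0=0 thr1.R0=2
thr0.R0=1 thr1.R0=0
thr0.R0=1 thr1.R0=2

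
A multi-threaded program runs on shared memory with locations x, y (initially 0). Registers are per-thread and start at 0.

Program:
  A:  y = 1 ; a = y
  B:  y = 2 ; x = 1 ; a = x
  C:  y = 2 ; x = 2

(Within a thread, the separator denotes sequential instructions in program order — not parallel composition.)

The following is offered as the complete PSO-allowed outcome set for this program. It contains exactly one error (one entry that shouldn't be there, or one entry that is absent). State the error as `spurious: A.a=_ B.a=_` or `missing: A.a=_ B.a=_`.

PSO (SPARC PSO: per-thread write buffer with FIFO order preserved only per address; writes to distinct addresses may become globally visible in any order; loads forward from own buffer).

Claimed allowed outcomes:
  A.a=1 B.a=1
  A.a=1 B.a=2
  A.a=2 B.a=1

missing: A.a=2 B.a=2

outcome vector order: (A.a,B.a)
under PSO → (1,1) (1,2) (2,1) (2,2)
PSO∖claimed = {(2,2)}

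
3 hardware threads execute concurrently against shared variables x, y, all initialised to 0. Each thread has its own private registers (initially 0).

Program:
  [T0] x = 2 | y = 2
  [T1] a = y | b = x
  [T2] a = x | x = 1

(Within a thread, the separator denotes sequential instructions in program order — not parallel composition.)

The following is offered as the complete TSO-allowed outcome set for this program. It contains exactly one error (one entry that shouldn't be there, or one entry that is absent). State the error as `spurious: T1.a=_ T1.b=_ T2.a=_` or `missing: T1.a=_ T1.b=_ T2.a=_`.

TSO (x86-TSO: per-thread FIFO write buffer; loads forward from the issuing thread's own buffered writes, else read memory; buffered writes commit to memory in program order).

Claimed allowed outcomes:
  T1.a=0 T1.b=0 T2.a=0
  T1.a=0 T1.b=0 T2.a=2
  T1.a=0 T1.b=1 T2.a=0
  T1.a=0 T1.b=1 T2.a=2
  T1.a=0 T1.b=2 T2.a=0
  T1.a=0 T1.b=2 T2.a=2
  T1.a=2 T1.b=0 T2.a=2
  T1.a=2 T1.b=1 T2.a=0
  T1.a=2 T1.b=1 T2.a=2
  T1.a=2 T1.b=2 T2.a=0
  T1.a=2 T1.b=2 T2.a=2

outcome vector order: (T1.a,T1.b,T2.a)
[TSO] allowed = {0/0/0 0/0/2 0/1/0 0/1/2 0/2/0 0/2/2 2/1/0 2/1/2 2/2/0 2/2/2}
claimed∖TSO = {2/0/2}

spurious: T1.a=2 T1.b=0 T2.a=2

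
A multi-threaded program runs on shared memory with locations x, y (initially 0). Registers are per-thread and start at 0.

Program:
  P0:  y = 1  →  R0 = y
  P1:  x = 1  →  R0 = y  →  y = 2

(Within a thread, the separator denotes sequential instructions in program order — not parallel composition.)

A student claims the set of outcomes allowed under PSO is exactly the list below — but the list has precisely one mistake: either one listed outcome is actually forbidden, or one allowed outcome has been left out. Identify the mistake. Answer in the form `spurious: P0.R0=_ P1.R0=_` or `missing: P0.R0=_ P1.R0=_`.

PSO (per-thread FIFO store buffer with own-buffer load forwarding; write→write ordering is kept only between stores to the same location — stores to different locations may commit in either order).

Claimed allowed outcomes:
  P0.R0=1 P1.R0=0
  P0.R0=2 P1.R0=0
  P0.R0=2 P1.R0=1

outcome vector order: (P0.R0,P1.R0)
PSO (4): (1,0) (1,1) (2,0) (2,1)
PSO∖claimed = {(1,1)}

missing: P0.R0=1 P1.R0=1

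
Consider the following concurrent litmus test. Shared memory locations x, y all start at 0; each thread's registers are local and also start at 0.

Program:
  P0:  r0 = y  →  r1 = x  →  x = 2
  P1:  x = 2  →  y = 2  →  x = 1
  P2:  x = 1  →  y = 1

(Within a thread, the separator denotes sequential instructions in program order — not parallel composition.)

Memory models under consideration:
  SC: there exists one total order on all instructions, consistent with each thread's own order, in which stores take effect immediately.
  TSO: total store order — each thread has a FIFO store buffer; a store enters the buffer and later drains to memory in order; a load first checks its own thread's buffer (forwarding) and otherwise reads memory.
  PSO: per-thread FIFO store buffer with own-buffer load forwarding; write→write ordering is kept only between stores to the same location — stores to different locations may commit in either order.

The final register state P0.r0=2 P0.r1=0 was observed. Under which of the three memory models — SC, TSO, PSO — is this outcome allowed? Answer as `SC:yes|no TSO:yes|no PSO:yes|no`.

SC:no TSO:no PSO:yes

outcome vector order: (P0.r0,P0.r1)
[SC] allowed = {<0 0>, <0 1>, <0 2>, <1 1>, <1 2>, <2 1>, <2 2>}
[TSO] allowed = {<0 0>, <0 1>, <0 2>, <1 1>, <1 2>, <2 1>, <2 2>}
[PSO] allowed = {<0 0>, <0 1>, <0 2>, <1 0>, <1 1>, <1 2>, <2 0>, <2 1>, <2 2>}
target <2 0> ∈ {PSO}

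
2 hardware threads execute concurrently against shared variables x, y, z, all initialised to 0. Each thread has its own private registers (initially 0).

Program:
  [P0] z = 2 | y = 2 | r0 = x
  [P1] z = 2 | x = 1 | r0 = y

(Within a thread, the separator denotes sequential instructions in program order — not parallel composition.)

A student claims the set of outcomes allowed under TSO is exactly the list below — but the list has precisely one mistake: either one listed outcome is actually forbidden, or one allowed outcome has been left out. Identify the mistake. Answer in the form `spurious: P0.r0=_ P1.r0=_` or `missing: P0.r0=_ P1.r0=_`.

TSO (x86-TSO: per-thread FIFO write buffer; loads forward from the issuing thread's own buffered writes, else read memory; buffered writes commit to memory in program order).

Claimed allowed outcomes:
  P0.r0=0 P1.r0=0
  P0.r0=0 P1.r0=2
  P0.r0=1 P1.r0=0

outcome vector order: (P0.r0,P1.r0)
[TSO] allowed = {(0,0); (0,2); (1,0); (1,2)}
TSO∖claimed = {(1,2)}

missing: P0.r0=1 P1.r0=2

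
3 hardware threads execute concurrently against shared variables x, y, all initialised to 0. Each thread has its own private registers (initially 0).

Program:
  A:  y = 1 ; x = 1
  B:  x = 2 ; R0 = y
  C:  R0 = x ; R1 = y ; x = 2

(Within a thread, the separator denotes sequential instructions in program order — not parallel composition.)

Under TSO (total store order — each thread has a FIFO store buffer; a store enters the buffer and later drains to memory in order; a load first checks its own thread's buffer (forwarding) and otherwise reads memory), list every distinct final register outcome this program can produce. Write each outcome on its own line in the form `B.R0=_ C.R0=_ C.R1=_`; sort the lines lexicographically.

outcome vector order: (B.R0,C.R0,C.R1)
|TSO outcomes| = 10

B.R0=0 C.R0=0 C.R1=0
B.R0=0 C.R0=0 C.R1=1
B.R0=0 C.R0=1 C.R1=1
B.R0=0 C.R0=2 C.R1=0
B.R0=0 C.R0=2 C.R1=1
B.R0=1 C.R0=0 C.R1=0
B.R0=1 C.R0=0 C.R1=1
B.R0=1 C.R0=1 C.R1=1
B.R0=1 C.R0=2 C.R1=0
B.R0=1 C.R0=2 C.R1=1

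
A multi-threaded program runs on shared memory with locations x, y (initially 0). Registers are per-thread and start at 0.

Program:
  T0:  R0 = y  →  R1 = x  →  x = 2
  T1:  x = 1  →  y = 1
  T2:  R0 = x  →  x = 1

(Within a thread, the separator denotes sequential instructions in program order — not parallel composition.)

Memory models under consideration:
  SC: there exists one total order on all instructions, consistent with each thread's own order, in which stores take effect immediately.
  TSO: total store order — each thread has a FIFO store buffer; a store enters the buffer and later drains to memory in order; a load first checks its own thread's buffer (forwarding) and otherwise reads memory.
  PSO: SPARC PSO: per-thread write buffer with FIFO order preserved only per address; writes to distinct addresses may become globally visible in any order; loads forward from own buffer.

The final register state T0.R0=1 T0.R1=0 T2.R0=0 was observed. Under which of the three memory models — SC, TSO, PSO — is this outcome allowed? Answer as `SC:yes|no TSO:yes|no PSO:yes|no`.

outcome vector order: (T0.R0,T0.R1,T2.R0)
SC: 9 outcomes — {<0 0 0>, <0 0 1>, <0 0 2>, <0 1 0>, <0 1 1>, <0 1 2>, <1 1 0>, <1 1 1>, <1 1 2>}
TSO: 9 outcomes — {<0 0 0>, <0 0 1>, <0 0 2>, <0 1 0>, <0 1 1>, <0 1 2>, <1 1 0>, <1 1 1>, <1 1 2>}
PSO: 12 outcomes — {<0 0 0>, <0 0 1>, <0 0 2>, <0 1 0>, <0 1 1>, <0 1 2>, <1 0 0>, <1 0 1>, <1 0 2>, <1 1 0>, <1 1 1>, <1 1 2>}
target <1 0 0> ∈ {PSO}

SC:no TSO:no PSO:yes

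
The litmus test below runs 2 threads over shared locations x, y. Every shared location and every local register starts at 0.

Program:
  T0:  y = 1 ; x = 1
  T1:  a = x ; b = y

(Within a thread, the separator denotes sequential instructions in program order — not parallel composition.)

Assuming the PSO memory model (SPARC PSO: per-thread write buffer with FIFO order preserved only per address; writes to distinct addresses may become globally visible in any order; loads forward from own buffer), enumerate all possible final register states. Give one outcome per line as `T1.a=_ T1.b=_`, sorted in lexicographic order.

outcome vector order: (T1.a,T1.b)
|PSO outcomes| = 4

T1.a=0 T1.b=0
T1.a=0 T1.b=1
T1.a=1 T1.b=0
T1.a=1 T1.b=1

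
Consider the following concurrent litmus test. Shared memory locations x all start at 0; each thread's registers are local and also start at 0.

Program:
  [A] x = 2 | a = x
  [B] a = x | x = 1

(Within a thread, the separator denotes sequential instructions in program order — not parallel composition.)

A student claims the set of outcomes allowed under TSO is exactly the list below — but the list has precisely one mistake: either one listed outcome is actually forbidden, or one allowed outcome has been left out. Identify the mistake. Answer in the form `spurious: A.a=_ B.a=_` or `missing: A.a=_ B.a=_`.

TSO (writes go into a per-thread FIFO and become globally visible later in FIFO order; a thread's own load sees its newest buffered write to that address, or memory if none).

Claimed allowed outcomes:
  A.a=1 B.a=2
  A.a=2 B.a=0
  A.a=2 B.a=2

outcome vector order: (A.a,B.a)
TSO (4): 1/0; 1/2; 2/0; 2/2
TSO∖claimed = {1/0}

missing: A.a=1 B.a=0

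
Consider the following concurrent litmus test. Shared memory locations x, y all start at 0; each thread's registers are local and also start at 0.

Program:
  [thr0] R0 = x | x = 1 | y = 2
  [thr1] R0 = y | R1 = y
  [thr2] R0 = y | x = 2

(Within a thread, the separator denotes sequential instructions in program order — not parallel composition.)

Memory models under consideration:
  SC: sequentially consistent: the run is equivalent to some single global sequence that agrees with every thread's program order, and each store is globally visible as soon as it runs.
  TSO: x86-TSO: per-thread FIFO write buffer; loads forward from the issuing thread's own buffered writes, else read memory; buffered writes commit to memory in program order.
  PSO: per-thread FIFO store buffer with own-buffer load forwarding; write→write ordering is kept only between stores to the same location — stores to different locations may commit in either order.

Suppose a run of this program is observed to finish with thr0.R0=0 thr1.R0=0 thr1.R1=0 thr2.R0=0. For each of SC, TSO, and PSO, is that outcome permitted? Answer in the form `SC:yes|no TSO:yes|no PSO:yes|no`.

outcome vector order: (thr0.R0,thr1.R0,thr1.R1,thr2.R0)
[SC] allowed = {(0,0,0,0) (0,0,0,2) (0,0,2,0) (0,0,2,2) (0,2,2,0) (0,2,2,2) (2,0,0,0) (2,0,2,0) (2,2,2,0)}
[TSO] allowed = {(0,0,0,0) (0,0,0,2) (0,0,2,0) (0,0,2,2) (0,2,2,0) (0,2,2,2) (2,0,0,0) (2,0,2,0) (2,2,2,0)}
[PSO] allowed = {(0,0,0,0) (0,0,0,2) (0,0,2,0) (0,0,2,2) (0,2,2,0) (0,2,2,2) (2,0,0,0) (2,0,2,0) (2,2,2,0)}
target (0,0,0,0) ∈ {SC,TSO,PSO}

SC:yes TSO:yes PSO:yes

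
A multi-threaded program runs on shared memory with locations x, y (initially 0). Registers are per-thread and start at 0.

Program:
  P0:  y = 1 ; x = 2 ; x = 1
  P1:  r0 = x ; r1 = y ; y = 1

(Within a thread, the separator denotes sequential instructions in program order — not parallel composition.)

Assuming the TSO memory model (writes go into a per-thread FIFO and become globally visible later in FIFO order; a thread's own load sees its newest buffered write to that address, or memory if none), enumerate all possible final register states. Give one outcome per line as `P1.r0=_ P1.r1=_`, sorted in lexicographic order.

P1.r0=0 P1.r1=0
P1.r0=0 P1.r1=1
P1.r0=1 P1.r1=1
P1.r0=2 P1.r1=1

outcome vector order: (P1.r0,P1.r1)
|TSO outcomes| = 4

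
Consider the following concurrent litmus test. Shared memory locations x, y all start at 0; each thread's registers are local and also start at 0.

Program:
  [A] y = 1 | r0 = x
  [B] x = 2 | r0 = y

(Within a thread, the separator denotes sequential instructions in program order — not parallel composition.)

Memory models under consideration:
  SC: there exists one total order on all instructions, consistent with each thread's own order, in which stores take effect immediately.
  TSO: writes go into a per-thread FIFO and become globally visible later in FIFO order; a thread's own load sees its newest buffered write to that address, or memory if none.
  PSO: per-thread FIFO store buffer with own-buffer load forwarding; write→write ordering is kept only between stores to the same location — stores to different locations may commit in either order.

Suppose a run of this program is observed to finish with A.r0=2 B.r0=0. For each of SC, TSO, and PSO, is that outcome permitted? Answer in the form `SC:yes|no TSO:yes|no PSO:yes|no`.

SC:yes TSO:yes PSO:yes

outcome vector order: (A.r0,B.r0)
SC (3): 0/1; 2/0; 2/1
TSO (4): 0/0; 0/1; 2/0; 2/1
PSO (4): 0/0; 0/1; 2/0; 2/1
target 2/0 ∈ {SC,TSO,PSO}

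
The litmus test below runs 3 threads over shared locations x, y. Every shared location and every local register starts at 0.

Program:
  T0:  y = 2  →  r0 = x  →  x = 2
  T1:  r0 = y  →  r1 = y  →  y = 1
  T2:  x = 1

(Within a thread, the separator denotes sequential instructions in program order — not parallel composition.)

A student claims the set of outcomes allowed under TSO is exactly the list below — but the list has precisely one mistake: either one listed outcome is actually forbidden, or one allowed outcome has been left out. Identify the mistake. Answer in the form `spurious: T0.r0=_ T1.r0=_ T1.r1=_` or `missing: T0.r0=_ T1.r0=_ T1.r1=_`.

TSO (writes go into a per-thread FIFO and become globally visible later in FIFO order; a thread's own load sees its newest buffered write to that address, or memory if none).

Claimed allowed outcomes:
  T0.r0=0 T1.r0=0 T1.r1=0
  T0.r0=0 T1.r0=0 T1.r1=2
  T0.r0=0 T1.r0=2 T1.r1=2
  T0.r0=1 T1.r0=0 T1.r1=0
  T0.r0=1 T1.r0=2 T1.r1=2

missing: T0.r0=1 T1.r0=0 T1.r1=2

outcome vector order: (T0.r0,T1.r0,T1.r1)
TSO: 6 outcomes — {<0 0 0> <0 0 2> <0 2 2> <1 0 0> <1 0 2> <1 2 2>}
TSO∖claimed = {<1 0 2>}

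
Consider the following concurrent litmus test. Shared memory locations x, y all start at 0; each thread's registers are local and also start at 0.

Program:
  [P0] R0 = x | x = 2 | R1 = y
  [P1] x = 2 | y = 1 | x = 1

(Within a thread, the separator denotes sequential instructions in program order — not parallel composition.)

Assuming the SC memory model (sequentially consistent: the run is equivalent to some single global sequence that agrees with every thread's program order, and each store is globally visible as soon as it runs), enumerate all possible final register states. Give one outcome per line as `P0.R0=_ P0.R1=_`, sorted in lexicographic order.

P0.R0=0 P0.R1=0
P0.R0=0 P0.R1=1
P0.R0=1 P0.R1=1
P0.R0=2 P0.R1=0
P0.R0=2 P0.R1=1

outcome vector order: (P0.R0,P0.R1)
|SC outcomes| = 5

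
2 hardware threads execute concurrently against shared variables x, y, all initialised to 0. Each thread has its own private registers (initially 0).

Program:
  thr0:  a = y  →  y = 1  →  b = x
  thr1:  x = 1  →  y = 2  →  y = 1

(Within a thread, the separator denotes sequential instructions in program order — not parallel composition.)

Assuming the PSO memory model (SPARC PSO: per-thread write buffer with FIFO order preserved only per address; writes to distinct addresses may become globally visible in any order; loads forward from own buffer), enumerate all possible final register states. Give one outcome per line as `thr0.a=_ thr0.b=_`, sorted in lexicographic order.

outcome vector order: (thr0.a,thr0.b)
|PSO outcomes| = 6

thr0.a=0 thr0.b=0
thr0.a=0 thr0.b=1
thr0.a=1 thr0.b=0
thr0.a=1 thr0.b=1
thr0.a=2 thr0.b=0
thr0.a=2 thr0.b=1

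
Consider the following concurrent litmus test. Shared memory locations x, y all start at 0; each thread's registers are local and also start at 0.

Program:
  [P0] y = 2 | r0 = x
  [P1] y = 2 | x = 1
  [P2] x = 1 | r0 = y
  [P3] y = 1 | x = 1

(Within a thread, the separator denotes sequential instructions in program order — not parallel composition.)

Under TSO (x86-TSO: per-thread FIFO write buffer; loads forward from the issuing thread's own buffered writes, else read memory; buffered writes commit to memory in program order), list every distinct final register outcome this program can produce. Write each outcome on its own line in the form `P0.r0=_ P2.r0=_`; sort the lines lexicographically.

P0.r0=0 P2.r0=0
P0.r0=0 P2.r0=1
P0.r0=0 P2.r0=2
P0.r0=1 P2.r0=0
P0.r0=1 P2.r0=1
P0.r0=1 P2.r0=2

outcome vector order: (P0.r0,P2.r0)
|TSO outcomes| = 6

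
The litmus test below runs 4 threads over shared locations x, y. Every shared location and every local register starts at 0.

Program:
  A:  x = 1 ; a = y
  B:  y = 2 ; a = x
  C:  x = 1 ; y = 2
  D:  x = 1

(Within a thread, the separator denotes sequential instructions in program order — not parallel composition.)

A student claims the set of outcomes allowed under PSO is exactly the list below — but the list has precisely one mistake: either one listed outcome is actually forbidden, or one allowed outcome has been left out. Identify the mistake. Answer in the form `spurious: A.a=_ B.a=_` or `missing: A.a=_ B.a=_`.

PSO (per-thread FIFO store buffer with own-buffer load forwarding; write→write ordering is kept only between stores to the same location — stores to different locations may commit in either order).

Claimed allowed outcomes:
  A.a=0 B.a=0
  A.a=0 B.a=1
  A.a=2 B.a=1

outcome vector order: (A.a,B.a)
[PSO] allowed = {0/0; 0/1; 2/0; 2/1}
PSO∖claimed = {2/0}

missing: A.a=2 B.a=0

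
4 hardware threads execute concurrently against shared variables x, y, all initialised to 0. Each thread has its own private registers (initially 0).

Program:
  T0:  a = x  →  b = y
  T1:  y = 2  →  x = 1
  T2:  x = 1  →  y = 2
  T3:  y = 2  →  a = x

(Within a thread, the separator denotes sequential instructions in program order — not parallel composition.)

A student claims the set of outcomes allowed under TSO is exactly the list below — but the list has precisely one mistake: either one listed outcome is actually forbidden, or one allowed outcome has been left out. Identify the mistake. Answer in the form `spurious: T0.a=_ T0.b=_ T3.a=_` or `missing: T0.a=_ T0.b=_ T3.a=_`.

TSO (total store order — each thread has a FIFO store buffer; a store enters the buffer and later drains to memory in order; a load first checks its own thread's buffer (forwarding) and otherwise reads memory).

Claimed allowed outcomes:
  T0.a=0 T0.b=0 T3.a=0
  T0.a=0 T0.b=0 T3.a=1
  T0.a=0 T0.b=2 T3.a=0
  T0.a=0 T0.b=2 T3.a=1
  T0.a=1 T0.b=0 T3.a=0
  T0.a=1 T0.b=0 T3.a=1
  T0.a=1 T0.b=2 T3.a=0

missing: T0.a=1 T0.b=2 T3.a=1

outcome vector order: (T0.a,T0.b,T3.a)
TSO (8): (0,0,0) (0,0,1) (0,2,0) (0,2,1) (1,0,0) (1,0,1) (1,2,0) (1,2,1)
TSO∖claimed = {(1,2,1)}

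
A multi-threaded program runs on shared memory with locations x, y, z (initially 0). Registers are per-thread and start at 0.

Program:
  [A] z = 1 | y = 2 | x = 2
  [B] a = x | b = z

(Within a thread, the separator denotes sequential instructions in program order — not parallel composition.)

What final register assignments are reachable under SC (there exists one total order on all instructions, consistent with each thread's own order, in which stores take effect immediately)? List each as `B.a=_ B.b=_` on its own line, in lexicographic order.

outcome vector order: (B.a,B.b)
|SC outcomes| = 3

B.a=0 B.b=0
B.a=0 B.b=1
B.a=2 B.b=1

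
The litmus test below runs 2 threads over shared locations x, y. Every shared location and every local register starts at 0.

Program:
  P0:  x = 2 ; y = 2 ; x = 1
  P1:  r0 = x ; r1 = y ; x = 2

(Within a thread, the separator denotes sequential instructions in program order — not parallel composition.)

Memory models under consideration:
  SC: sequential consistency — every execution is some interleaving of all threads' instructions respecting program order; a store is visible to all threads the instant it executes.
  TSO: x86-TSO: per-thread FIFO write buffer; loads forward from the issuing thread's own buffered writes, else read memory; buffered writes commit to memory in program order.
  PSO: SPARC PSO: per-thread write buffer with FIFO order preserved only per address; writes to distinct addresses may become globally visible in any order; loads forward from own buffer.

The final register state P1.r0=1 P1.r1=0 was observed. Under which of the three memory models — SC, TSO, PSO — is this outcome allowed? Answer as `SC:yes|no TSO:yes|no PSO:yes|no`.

SC:no TSO:no PSO:yes

outcome vector order: (P1.r0,P1.r1)
SC: 5 outcomes — {<0 0>; <0 2>; <1 2>; <2 0>; <2 2>}
TSO: 5 outcomes — {<0 0>; <0 2>; <1 2>; <2 0>; <2 2>}
PSO: 6 outcomes — {<0 0>; <0 2>; <1 0>; <1 2>; <2 0>; <2 2>}
target <1 0> ∈ {PSO}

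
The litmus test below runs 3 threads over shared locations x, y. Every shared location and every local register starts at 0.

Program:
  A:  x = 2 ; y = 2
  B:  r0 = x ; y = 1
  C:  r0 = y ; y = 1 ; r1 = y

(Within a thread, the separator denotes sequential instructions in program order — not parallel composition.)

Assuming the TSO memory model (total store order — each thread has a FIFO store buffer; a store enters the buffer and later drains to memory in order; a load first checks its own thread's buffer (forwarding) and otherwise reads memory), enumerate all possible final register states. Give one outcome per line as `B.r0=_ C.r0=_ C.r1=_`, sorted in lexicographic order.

B.r0=0 C.r0=0 C.r1=1
B.r0=0 C.r0=0 C.r1=2
B.r0=0 C.r0=1 C.r1=1
B.r0=0 C.r0=1 C.r1=2
B.r0=0 C.r0=2 C.r1=1
B.r0=2 C.r0=0 C.r1=1
B.r0=2 C.r0=0 C.r1=2
B.r0=2 C.r0=1 C.r1=1
B.r0=2 C.r0=1 C.r1=2
B.r0=2 C.r0=2 C.r1=1

outcome vector order: (B.r0,C.r0,C.r1)
|TSO outcomes| = 10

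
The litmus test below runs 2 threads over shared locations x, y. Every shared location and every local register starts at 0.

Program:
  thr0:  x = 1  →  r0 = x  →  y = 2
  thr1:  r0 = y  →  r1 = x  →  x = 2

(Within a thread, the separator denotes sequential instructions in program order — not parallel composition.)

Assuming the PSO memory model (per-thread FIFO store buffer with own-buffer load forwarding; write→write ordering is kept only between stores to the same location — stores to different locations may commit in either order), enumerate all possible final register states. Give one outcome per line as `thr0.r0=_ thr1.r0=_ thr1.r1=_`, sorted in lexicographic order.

thr0.r0=1 thr1.r0=0 thr1.r1=0
thr0.r0=1 thr1.r0=0 thr1.r1=1
thr0.r0=1 thr1.r0=2 thr1.r1=0
thr0.r0=1 thr1.r0=2 thr1.r1=1
thr0.r0=2 thr1.r0=0 thr1.r1=0
thr0.r0=2 thr1.r0=0 thr1.r1=1

outcome vector order: (thr0.r0,thr1.r0,thr1.r1)
|PSO outcomes| = 6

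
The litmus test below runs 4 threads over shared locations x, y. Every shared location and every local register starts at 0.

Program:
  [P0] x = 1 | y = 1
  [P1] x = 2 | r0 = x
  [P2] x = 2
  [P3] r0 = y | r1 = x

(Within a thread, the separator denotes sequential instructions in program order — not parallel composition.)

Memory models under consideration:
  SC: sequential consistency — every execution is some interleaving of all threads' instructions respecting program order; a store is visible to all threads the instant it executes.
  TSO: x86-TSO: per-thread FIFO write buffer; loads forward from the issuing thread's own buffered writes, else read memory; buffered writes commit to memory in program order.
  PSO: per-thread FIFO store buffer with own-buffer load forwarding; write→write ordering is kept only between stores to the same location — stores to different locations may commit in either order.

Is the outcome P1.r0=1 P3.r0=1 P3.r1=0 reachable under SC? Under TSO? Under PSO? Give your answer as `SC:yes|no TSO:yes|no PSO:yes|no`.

outcome vector order: (P1.r0,P3.r0,P3.r1)
SC (10): 100; 101; 102; 111; 112; 200; 201; 202; 211; 212
TSO (10): 100; 101; 102; 111; 112; 200; 201; 202; 211; 212
PSO (12): 100; 101; 102; 110; 111; 112; 200; 201; 202; 210; 211; 212
target 110 ∈ {PSO}

SC:no TSO:no PSO:yes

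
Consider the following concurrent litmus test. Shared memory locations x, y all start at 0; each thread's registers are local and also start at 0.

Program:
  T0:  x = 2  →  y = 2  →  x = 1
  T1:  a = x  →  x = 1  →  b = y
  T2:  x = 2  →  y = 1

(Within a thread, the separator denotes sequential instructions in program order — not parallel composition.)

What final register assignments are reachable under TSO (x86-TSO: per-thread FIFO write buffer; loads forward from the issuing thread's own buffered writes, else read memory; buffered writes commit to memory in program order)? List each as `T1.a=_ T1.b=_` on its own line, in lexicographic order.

T1.a=0 T1.b=0
T1.a=0 T1.b=1
T1.a=0 T1.b=2
T1.a=1 T1.b=1
T1.a=1 T1.b=2
T1.a=2 T1.b=0
T1.a=2 T1.b=1
T1.a=2 T1.b=2

outcome vector order: (T1.a,T1.b)
|TSO outcomes| = 8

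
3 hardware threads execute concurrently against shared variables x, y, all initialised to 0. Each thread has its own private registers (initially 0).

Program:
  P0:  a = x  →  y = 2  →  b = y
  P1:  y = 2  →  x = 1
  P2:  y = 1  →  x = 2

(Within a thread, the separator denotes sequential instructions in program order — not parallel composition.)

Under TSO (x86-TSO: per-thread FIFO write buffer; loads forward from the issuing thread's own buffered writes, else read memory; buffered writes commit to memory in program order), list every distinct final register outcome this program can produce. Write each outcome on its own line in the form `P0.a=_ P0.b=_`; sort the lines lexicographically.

P0.a=0 P0.b=1
P0.a=0 P0.b=2
P0.a=1 P0.b=1
P0.a=1 P0.b=2
P0.a=2 P0.b=2

outcome vector order: (P0.a,P0.b)
|TSO outcomes| = 5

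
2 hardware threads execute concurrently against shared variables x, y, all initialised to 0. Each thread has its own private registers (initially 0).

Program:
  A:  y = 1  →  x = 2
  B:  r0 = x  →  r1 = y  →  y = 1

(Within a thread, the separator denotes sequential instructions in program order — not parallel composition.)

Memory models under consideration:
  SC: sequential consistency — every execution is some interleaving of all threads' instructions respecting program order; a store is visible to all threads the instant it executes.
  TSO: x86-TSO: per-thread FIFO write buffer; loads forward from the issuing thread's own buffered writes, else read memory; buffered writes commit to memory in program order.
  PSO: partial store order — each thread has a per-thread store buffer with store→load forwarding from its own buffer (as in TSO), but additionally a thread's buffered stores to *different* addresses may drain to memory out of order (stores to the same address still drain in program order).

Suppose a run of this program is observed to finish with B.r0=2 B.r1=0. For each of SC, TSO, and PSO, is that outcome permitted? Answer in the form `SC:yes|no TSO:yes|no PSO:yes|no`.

SC:no TSO:no PSO:yes

outcome vector order: (B.r0,B.r1)
[SC] allowed = {0/0; 0/1; 2/1}
[TSO] allowed = {0/0; 0/1; 2/1}
[PSO] allowed = {0/0; 0/1; 2/0; 2/1}
target 2/0 ∈ {PSO}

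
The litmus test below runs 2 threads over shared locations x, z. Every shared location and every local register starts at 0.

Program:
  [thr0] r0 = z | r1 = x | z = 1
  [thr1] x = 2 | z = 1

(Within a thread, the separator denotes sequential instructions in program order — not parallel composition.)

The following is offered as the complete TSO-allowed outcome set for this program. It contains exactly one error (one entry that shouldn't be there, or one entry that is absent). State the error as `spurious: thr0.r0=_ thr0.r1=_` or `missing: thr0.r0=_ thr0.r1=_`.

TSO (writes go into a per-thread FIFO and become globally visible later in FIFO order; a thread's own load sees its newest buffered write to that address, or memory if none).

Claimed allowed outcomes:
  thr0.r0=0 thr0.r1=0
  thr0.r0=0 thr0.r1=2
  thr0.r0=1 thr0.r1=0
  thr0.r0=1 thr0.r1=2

outcome vector order: (thr0.r0,thr0.r1)
[TSO] allowed = {00, 02, 12}
claimed∖TSO = {10}

spurious: thr0.r0=1 thr0.r1=0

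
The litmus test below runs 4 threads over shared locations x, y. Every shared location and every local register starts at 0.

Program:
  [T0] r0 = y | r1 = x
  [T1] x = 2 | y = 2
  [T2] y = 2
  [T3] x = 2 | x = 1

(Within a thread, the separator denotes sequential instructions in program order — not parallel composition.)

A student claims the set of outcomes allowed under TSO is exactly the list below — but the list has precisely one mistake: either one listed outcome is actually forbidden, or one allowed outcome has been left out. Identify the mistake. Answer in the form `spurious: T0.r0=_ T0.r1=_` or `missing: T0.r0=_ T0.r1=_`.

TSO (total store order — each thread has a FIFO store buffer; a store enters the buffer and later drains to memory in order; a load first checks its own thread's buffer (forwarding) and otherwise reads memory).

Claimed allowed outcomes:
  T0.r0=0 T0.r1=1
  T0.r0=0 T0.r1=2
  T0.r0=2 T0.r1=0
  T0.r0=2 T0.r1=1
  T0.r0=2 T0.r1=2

outcome vector order: (T0.r0,T0.r1)
TSO: 6 outcomes — {(0,0); (0,1); (0,2); (2,0); (2,1); (2,2)}
TSO∖claimed = {(0,0)}

missing: T0.r0=0 T0.r1=0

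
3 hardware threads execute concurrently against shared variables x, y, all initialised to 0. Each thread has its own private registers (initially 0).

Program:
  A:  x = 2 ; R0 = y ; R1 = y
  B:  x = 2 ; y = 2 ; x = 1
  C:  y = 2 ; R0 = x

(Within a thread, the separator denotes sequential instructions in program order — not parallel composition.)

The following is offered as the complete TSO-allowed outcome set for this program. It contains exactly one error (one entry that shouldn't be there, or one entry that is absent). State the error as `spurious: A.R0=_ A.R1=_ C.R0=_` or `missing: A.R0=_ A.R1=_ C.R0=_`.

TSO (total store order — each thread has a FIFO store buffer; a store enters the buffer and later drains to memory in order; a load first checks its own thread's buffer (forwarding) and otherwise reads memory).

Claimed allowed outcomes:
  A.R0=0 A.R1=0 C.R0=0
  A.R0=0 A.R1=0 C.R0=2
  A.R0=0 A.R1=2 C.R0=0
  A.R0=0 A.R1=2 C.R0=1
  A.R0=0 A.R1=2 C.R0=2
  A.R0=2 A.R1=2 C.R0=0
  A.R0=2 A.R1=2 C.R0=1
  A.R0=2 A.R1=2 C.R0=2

missing: A.R0=0 A.R1=0 C.R0=1

outcome vector order: (A.R0,A.R1,C.R0)
[TSO] allowed = {<0 0 0> <0 0 1> <0 0 2> <0 2 0> <0 2 1> <0 2 2> <2 2 0> <2 2 1> <2 2 2>}
TSO∖claimed = {<0 0 1>}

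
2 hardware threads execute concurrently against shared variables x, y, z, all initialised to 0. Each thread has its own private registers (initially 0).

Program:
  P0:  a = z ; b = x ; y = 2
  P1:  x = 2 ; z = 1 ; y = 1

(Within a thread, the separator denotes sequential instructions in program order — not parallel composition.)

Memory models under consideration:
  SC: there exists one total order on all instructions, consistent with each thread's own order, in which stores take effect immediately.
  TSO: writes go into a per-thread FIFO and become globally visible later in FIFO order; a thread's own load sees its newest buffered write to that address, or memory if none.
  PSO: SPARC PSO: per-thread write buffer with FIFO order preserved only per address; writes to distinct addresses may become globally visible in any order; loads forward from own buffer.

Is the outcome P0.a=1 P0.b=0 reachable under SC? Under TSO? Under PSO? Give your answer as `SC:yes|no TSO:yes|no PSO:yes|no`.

outcome vector order: (P0.a,P0.b)
SC (3): <0 0> <0 2> <1 2>
TSO (3): <0 0> <0 2> <1 2>
PSO (4): <0 0> <0 2> <1 0> <1 2>
target <1 0> ∈ {PSO}

SC:no TSO:no PSO:yes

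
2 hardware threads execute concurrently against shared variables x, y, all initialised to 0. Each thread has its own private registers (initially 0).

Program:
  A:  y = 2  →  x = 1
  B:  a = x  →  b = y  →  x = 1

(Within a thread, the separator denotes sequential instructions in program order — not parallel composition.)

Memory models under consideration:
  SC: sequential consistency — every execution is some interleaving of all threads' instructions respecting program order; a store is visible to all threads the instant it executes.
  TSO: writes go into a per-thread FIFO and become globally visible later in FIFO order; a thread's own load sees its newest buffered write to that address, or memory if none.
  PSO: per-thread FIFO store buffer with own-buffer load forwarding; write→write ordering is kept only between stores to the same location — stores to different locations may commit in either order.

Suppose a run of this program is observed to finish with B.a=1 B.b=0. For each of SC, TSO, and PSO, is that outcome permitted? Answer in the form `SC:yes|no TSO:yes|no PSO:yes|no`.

outcome vector order: (B.a,B.b)
under SC → 00 02 12
under TSO → 00 02 12
under PSO → 00 02 10 12
target 10 ∈ {PSO}

SC:no TSO:no PSO:yes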